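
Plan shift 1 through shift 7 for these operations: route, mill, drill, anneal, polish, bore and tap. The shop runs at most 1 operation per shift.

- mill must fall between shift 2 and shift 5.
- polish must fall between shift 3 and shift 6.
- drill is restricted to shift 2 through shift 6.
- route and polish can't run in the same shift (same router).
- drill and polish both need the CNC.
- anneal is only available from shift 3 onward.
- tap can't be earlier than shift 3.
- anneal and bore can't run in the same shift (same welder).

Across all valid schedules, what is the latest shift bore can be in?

shift 7

bore at shift 7 is achievable: route -> shift 1; polish -> shift 3; drill -> shift 4; mill -> shift 2; bore -> shift 7; tap -> shift 6; anneal -> shift 5.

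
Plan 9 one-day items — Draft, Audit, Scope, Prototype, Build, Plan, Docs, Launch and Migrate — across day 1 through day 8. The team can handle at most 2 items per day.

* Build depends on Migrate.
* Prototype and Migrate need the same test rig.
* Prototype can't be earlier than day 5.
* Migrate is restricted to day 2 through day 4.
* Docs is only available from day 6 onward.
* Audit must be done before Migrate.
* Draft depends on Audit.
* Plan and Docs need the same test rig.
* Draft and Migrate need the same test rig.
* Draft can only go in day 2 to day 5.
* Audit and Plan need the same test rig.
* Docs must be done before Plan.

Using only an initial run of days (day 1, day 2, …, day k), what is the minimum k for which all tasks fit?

The precedence chain requires at least 3 distinct days.
With at most 2 per day and 9 tasks, at least 5 days are needed.
Propagating the time windows through the other constraints, Plan can't land before day 7, so the schedule must run through at least day 7.
7 works (last occupied day: day 7): for example Build=day 3, Audit=day 1, Docs=day 6, Scope=day 1, Launch=day 2, Migrate=day 2, Draft=day 3, Prototype=day 5, Plan=day 7.

7 days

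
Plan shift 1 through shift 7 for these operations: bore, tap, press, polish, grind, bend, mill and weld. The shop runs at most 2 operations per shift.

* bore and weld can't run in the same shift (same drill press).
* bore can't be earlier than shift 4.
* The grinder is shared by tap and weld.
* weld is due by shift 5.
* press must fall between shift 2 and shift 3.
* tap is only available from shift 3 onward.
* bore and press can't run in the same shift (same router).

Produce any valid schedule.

mill -> shift 4; bend -> shift 3; tap -> shift 3; grind -> shift 2; press -> shift 2; polish -> shift 1; weld -> shift 1; bore -> shift 4

Checking: bore(shift 4) != press(shift 2); bore(shift 4) != weld(shift 1); tap(shift 3) != weld(shift 1); tap=shift 3 in [shift 3,shift 7]; press=shift 2 in [shift 2,shift 3]; bore=shift 4 in [shift 4,shift 7]; weld=shift 1 in [shift 1,shift 5]; max 2 per shift (cap 2).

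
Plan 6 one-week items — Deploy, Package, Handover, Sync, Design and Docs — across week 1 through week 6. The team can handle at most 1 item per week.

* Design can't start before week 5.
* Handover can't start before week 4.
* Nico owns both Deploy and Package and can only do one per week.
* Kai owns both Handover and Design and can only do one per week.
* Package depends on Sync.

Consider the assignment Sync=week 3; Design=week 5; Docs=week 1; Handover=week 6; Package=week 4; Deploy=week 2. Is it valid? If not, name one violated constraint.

Yes, all constraints hold

Nico owns both Deploy and Package and can only do one per week — holds.
Handover can't start before week 4 — holds.
Kai owns both Handover and Design and can only do one per week — holds.
Design can't start before week 5 — holds.
Package depends on Sync — holds.
The team can handle at most 1 item per week — holds.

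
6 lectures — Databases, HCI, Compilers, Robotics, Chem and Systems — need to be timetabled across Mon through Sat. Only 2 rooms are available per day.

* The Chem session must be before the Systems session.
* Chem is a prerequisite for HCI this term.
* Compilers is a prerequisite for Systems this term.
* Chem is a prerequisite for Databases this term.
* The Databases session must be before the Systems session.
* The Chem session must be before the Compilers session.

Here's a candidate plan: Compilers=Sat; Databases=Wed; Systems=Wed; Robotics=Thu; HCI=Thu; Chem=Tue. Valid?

No. Compilers is a prerequisite for Systems this term is not satisfied.

Chem is a prerequisite for Databases this term — holds.
The Databases session must be before the Systems session — violated.
Only 2 rooms are available per day — holds.
The Chem session must be before the Compilers session — holds.
Chem is a prerequisite for HCI this term — holds.
The Chem session must be before the Systems session — holds.
Compilers is a prerequisite for Systems this term — violated.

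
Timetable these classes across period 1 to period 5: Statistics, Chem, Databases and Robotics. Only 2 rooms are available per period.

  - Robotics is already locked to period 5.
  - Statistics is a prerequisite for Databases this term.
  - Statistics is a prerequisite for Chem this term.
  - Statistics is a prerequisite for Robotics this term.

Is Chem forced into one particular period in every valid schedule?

Chem can be period 2 (e.g. Robotics -> period 5; Chem -> period 2; Databases -> period 2; Statistics -> period 1) or period 3 (e.g. Statistics in period 1; Chem in period 3; Databases in period 2; Robotics in period 5).

No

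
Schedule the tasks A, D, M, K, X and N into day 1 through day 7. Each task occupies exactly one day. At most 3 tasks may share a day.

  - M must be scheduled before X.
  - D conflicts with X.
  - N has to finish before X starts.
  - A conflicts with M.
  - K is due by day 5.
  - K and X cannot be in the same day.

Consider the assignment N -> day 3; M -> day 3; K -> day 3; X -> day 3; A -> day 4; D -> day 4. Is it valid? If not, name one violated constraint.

No — it violates: K and X cannot be in the same day

K is due by day 5 — holds.
N has to finish before X starts — violated.
A conflicts with M — holds.
D conflicts with X — holds.
At most 3 tasks may share a day — violated.
M must be scheduled before X — violated.
K and X cannot be in the same day — violated.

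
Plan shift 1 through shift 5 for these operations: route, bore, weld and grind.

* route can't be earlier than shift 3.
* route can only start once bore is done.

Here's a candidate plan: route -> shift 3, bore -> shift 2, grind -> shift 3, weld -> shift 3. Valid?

Yes, all constraints hold

route can only start once bore is done — holds.
route can't be earlier than shift 3 — holds.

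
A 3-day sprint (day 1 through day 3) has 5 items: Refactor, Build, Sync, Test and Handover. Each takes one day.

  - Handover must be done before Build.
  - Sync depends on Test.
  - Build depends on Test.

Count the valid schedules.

Splitting on Refactor: it can be day 1 (8), day 2 (8), day 3 (8). Listing each branch's schedules as (Build, Sync, Test, Handover) by day number:
Refactor=day 1: (2,2,1,1) (2,3,1,1) (3,2,1,1) (3,2,1,2) (3,3,1,1) (3,3,1,2) (3,3,2,1) (3,3,2,2) — 8.
Refactor=day 2: (2,2,1,1) (2,3,1,1) (3,2,1,1) (3,2,1,2) (3,3,1,1) (3,3,1,2) (3,3,2,1) (3,3,2,2) — 8.
Refactor=day 3: (2,2,1,1) (2,3,1,1) (3,2,1,1) (3,2,1,2) (3,3,1,1) (3,3,1,2) (3,3,2,1) (3,3,2,2) — 8.
Summing: 8 + 8 + 8 = 24.

24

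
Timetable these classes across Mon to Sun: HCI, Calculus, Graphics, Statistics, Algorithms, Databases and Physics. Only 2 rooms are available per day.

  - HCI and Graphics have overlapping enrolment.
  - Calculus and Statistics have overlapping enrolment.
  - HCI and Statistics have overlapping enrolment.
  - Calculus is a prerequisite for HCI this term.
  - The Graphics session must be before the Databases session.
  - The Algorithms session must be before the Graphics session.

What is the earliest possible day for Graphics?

Precedence pushes Graphics to at least Tue; downstream work caps Graphics at Sat.
Graphics at Tue is achievable: Physics in Thu; Algorithms in Mon; Graphics in Tue; HCI in Wed; Databases in Wed; Calculus in Mon; Statistics in Tue.

Tue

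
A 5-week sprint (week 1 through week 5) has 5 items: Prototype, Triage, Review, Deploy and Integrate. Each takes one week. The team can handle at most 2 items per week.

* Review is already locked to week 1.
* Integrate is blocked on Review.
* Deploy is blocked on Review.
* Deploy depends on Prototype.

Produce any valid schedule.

Triage=week 3; Prototype=week 1; Review=week 1; Deploy=week 2; Integrate=week 2

Checking: Prototype(week 1) before Deploy(week 2); Review(week 1) before Deploy(week 2); Review(week 1) before Integrate(week 2); Review=week 1 in [week 1,week 1]; max 2 per week (cap 2).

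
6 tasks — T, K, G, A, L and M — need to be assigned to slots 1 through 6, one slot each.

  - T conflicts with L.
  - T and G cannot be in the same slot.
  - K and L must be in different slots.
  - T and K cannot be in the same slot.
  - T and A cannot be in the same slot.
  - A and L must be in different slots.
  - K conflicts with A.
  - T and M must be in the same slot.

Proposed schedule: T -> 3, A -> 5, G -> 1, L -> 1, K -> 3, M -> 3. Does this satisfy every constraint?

T and K cannot be in the same slot — violated.
K conflicts with A — holds.
A and L must be in different slots — holds.
T and A cannot be in the same slot — holds.
T and G cannot be in the same slot — holds.
K and L must be in different slots — holds.
T and M must be in the same slot — holds.
T conflicts with L — holds.

No. T and K cannot be in the same slot is not satisfied.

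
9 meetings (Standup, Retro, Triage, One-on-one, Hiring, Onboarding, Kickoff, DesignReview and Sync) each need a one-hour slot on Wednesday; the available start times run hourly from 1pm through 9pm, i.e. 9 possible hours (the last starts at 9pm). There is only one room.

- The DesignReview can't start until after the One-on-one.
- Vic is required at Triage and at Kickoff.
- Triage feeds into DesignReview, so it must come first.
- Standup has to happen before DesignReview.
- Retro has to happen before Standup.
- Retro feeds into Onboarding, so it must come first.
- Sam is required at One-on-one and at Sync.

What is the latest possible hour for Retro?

6pm

Downstream work caps Retro at 7pm.
Retro at 6pm is achievable: Retro in 6pm; Triage in 1pm; Onboarding in 9pm; Sync in 5pm; One-on-one in 2pm; DesignReview in 8pm; Kickoff in 4pm; Hiring in 3pm; Standup in 7pm.
Nothing later works — the conflict and capacity constraints rule out every hour after 6pm.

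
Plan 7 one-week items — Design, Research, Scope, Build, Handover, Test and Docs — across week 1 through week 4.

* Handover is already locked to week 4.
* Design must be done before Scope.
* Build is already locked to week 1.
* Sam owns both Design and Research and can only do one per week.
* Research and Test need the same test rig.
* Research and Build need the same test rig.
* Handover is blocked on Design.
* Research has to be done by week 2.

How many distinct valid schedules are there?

Splitting on Design: it can be week 1 (36), week 3 (12). Listing each branch's schedules as (Research, Scope, Build, Handover, Test, Docs) by week number:
Design=week 1: (2,2,1,4,1,1) (2,2,1,4,1,2) (2,2,1,4,1,3) (2,2,1,4,1,4) (2,2,1,4,3,1) (2,2,1,4,3,2) (2,2,1,4,3,3) (2,2,1,4,3,4) (2,2,1,4,4,1) (2,2,1,4,4,2) (2,2,1,4,4,3) (2,2,1,4,4,4) (2,3,1,4,1,1) (2,3,1,4,1,2) (2,3,1,4,1,3) (2,3,1,4,1,4) (2,3,1,4,3,1) (2,3,1,4,3,2) (2,3,1,4,3,3) (2,3,1,4,3,4) (2,3,1,4,4,1) (2,3,1,4,4,2) (2,3,1,4,4,3) (2,3,1,4,4,4) (2,4,1,4,1,1) (2,4,1,4,1,2) (2,4,1,4,1,3) (2,4,1,4,1,4) (2,4,1,4,3,1) (2,4,1,4,3,2) (2,4,1,4,3,3) (2,4,1,4,3,4) (2,4,1,4,4,1) (2,4,1,4,4,2) (2,4,1,4,4,3) (2,4,1,4,4,4) — 36.
Design=week 3: (2,4,1,4,1,1) (2,4,1,4,1,2) (2,4,1,4,1,3) (2,4,1,4,1,4) (2,4,1,4,3,1) (2,4,1,4,3,2) (2,4,1,4,3,3) (2,4,1,4,3,4) (2,4,1,4,4,1) (2,4,1,4,4,2) (2,4,1,4,4,3) (2,4,1,4,4,4) — 12.
Summing: 36 + 12 = 48.

48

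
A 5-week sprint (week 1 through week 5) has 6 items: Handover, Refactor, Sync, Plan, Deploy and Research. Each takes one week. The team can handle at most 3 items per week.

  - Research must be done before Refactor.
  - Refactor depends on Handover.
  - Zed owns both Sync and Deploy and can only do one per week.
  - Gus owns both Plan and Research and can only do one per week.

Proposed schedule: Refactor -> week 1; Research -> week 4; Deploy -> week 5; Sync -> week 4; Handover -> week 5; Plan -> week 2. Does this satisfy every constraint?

Zed owns both Sync and Deploy and can only do one per week — holds.
Gus owns both Plan and Research and can only do one per week — holds.
Research must be done before Refactor — violated.
The team can handle at most 3 items per week — holds.
Refactor depends on Handover — violated.

No. Refactor depends on Handover is not satisfied.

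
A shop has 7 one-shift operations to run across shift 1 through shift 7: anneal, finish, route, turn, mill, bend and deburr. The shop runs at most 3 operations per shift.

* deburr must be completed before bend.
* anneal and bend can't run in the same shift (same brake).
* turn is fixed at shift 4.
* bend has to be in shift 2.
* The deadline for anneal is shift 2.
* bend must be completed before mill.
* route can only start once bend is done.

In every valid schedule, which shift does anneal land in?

shift 1

anneal's window is shift 1–shift 2.
bend is fixed at shift 2, and anneal can't share a shift with bend.
So anneal must be shift 1.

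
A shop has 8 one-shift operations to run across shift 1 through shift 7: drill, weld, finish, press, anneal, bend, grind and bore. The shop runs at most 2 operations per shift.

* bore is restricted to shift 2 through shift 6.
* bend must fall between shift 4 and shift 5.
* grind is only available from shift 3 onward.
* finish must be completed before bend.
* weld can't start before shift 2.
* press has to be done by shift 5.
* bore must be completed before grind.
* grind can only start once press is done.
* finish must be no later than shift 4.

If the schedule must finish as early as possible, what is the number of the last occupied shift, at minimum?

4

The precedence chain requires at least 2 distinct shifts.
With at most 2 per shift and 8 operations, at least 4 shifts are needed.
bend can't be placed before shift 4, so the schedule must run through at least shift 4.
4 works (last occupied shift: shift 4): for example bore=shift 2, grind=shift 3, finish=shift 1, anneal=shift 4, bend=shift 4, drill=shift 3, press=shift 1, weld=shift 2.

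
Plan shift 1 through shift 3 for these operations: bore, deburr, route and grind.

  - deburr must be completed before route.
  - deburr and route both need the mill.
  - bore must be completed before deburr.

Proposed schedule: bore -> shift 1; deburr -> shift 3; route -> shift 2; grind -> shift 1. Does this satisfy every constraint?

deburr must be completed before route — violated.
bore must be completed before deburr — holds.
deburr and route both need the mill — holds.

No. deburr must be completed before route is not satisfied.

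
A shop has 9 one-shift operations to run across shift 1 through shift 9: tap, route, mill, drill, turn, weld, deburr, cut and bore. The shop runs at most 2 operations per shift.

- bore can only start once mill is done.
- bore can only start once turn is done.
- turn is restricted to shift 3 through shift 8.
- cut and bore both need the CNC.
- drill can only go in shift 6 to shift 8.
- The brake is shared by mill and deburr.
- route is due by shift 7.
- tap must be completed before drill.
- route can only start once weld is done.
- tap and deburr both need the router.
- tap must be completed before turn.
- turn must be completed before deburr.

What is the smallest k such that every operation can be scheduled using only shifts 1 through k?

6 shifts

The precedence chain requires at least 3 distinct shifts.
With at most 2 per shift and 9 operations, at least 5 shifts are needed.
drill can't be placed before shift 6, so the schedule must run through at least shift 6.
6 works (last occupied shift: shift 6): for example drill in shift 6, turn in shift 3, cut in shift 3, tap in shift 1, mill in shift 2, bore in shift 4, deburr in shift 4, route in shift 2, weld in shift 1.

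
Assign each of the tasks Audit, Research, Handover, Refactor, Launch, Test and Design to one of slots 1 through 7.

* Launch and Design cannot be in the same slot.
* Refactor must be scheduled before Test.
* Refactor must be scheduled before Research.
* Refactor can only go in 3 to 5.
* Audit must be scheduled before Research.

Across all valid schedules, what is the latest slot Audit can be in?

Downstream work caps Audit at 6.
Audit at 6 is achievable: Launch=1, Handover=1, Research=7, Audit=6, Test=4, Design=2, Refactor=3.

6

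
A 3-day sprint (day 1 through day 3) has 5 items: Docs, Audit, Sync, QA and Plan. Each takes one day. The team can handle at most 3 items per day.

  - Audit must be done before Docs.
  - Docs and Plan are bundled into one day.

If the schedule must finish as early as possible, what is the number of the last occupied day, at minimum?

day 2

The precedence chain requires at least 2 distinct days.
With at most 3 per day and 5 work items, at least 2 days are needed.
2 works (last occupied day: day 2): for example QA=day 1; Audit=day 1; Sync=day 1; Plan=day 2; Docs=day 2.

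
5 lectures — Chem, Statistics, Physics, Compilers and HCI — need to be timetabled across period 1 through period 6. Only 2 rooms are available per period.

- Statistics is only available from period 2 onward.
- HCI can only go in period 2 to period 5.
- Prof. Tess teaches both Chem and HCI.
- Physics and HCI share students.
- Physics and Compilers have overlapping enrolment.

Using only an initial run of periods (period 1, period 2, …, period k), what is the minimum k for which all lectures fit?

3

With at most 2 per period and 5 lectures, at least 3 periods are needed.
Statistics can't be placed before period 2, so the schedule must run through at least period 2.
3 works (last occupied period: period 3): for example Physics in period 1; HCI in period 2; Statistics in period 2; Chem in period 1; Compilers in period 3.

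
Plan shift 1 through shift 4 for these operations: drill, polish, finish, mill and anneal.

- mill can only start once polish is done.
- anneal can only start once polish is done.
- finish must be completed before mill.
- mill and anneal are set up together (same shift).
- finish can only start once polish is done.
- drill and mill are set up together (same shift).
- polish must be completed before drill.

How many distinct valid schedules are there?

Enumerating: drill -> shift 3; mill -> shift 3; polish -> shift 1; finish -> shift 2; anneal -> shift 3 | mill in shift 4; anneal in shift 4; drill in shift 4; finish in shift 2; polish in shift 1 | anneal -> shift 4; finish -> shift 3; polish -> shift 1; mill -> shift 4; drill -> shift 4 | anneal -> shift 4, polish -> shift 2, mill -> shift 4, drill -> shift 4, finish -> shift 3.

4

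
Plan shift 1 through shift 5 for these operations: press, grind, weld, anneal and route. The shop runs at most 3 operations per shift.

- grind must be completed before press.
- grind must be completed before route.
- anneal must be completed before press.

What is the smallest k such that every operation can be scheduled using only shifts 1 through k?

2

The precedence chain requires at least 2 distinct shifts.
With at most 3 per shift and 5 operations, at least 2 shifts are needed.
2 works (last occupied shift: shift 2): for example grind=shift 1, anneal=shift 1, weld=shift 1, route=shift 2, press=shift 2.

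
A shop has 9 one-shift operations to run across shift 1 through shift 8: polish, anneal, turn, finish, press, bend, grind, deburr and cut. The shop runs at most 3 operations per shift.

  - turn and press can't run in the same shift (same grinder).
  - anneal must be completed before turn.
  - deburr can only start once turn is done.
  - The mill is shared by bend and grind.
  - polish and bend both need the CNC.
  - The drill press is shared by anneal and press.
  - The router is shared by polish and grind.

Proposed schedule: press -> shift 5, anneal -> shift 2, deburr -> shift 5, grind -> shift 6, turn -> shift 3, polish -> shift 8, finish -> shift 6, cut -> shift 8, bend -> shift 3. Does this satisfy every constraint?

The drill press is shared by anneal and press — holds.
The router is shared by polish and grind — holds.
anneal must be completed before turn — holds.
turn and press can't run in the same shift (same grinder) — holds.
The shop runs at most 3 operations per shift — holds.
polish and bend both need the CNC — holds.
The mill is shared by bend and grind — holds.
deburr can only start once turn is done — holds.

Yes, all constraints hold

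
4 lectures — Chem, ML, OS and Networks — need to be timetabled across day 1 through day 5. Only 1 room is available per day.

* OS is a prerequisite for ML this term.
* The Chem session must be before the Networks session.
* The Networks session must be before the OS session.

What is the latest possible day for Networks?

day 3

Precedence pushes Networks to at least day 2; downstream work caps Networks at day 3.
Networks at day 3 is achievable: OS=day 4; Networks=day 3; ML=day 5; Chem=day 1.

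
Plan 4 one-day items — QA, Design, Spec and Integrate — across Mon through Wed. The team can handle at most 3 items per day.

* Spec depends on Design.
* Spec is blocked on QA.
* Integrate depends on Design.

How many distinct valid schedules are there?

8

Splitting on QA: it can be Mon (5), Tue (3). Listing each branch's schedules as (Design, Spec, Integrate):
QA=Mon: (Mon,Tue,Tue) (Mon,Tue,Wed) (Mon,Wed,Tue) (Mon,Wed,Wed) (Tue,Wed,Wed) — 5.
QA=Tue: (Mon,Wed,Tue) (Mon,Wed,Wed) (Tue,Wed,Wed) — 3.
Summing: 5 + 3 = 8.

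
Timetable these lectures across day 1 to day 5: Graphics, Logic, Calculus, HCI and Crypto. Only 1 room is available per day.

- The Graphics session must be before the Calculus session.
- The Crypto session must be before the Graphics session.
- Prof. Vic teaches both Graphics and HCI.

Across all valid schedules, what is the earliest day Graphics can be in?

Precedence pushes Graphics to at least day 2; downstream work caps Graphics at day 4.
Graphics at day 2 is achievable: Calculus in day 3, HCI in day 5, Logic in day 4, Crypto in day 1, Graphics in day 2.

day 2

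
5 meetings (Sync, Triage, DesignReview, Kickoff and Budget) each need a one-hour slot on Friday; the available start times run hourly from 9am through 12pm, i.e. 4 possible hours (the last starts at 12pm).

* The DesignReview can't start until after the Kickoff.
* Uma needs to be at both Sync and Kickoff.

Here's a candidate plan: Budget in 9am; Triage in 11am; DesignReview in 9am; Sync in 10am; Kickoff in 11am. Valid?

Invalid. The DesignReview can't start until after the Kickoff.

The DesignReview can't start until after the Kickoff — violated.
Uma needs to be at both Sync and Kickoff — holds.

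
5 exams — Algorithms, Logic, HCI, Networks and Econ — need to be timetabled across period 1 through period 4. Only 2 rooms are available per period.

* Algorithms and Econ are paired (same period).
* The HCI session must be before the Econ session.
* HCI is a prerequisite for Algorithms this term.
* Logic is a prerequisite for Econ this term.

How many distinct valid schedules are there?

36

Splitting on Algorithms: it can be period 2 (2), period 3 (10), period 4 (24). Listing each branch's schedules as (Logic, HCI, Networks, Econ) by period number:
Algorithms=period 2: (1,1,3,2) (1,1,4,2) — 2.
Algorithms=period 3: (1,1,2,3) (1,1,4,3) (1,2,1,3) (1,2,2,3) (1,2,4,3) (2,1,1,3) (2,1,2,3) (2,1,4,3) (2,2,1,3) (2,2,4,3) — 10.
Algorithms=period 4: (1,1,2,4) (1,1,3,4) (1,2,1,4) (1,2,2,4) (1,2,3,4) (1,3,1,4) (1,3,2,4) (1,3,3,4) (2,1,1,4) (2,1,2,4) (2,1,3,4) (2,2,1,4) (2,2,3,4) (2,3,1,4) (2,3,2,4) (2,3,3,4) (3,1,1,4) (3,1,2,4) (3,1,3,4) (3,2,1,4) (3,2,2,4) (3,2,3,4) (3,3,1,4) (3,3,2,4) — 24.
Summing: 2 + 10 + 24 = 36.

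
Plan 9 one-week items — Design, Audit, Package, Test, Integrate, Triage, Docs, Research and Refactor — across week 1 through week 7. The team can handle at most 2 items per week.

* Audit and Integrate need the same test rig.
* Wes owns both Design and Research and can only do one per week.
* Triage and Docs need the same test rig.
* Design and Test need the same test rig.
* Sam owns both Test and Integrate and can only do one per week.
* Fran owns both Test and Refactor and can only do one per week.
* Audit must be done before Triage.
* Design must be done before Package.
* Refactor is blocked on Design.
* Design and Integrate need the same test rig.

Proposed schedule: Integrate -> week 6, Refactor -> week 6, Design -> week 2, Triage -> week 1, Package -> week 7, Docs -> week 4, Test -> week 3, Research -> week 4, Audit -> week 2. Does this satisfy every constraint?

No. Audit must be done before Triage is not satisfied.

Design must be done before Package — holds.
Sam owns both Test and Integrate and can only do one per week — holds.
Wes owns both Design and Research and can only do one per week — holds.
Design and Test need the same test rig — holds.
Design and Integrate need the same test rig — holds.
Audit and Integrate need the same test rig — holds.
The team can handle at most 2 items per week — holds.
Audit must be done before Triage — violated.
Refactor is blocked on Design — holds.
Fran owns both Test and Refactor and can only do one per week — holds.
Triage and Docs need the same test rig — holds.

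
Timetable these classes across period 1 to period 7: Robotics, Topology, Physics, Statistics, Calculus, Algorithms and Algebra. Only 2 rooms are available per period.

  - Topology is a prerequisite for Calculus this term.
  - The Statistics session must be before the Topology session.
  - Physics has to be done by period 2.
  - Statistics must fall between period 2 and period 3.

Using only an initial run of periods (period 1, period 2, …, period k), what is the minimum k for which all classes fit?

The precedence chain requires at least 3 distinct periods.
With at most 2 per period and 7 classes, at least 4 periods are needed.
Propagating the time windows through the other constraints, Calculus can't land before period 4, so the schedule must run through at least period 4.
4 works (last occupied period: period 4): for example Topology in period 3, Robotics in period 1, Algorithms in period 2, Statistics in period 2, Calculus in period 4, Physics in period 1, Algebra in period 3.

4 periods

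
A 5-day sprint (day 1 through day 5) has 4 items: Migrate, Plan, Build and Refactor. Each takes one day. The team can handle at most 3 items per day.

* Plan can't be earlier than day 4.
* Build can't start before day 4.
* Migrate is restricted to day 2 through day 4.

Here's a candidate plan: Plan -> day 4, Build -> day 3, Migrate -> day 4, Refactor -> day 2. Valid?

No — it violates: Build can't start before day 4

Build can't start before day 4 — violated.
The team can handle at most 3 items per day — holds.
Plan can't be earlier than day 4 — holds.
Migrate is restricted to day 2 through day 4 — holds.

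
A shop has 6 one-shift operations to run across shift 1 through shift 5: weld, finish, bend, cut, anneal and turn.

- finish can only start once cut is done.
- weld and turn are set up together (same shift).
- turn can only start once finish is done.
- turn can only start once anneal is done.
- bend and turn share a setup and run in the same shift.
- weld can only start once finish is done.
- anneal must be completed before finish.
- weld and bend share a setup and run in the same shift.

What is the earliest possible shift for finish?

shift 2

Precedence pushes finish to at least shift 2; downstream work caps finish at shift 4.
finish at shift 2 is achievable: bend in shift 3, weld in shift 3, anneal in shift 1, cut in shift 1, finish in shift 2, turn in shift 3.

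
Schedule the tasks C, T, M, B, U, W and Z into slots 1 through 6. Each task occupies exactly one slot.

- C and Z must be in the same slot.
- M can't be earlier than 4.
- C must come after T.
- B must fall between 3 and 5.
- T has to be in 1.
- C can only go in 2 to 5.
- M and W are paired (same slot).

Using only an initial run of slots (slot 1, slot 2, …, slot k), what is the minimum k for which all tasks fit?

The precedence chain requires at least 2 distinct slots.
M can't be placed before 4, so the schedule must run through at least slot 4.
4 works (last occupied slot: 4): for example B -> 3, U -> 1, W -> 4, C -> 2, T -> 1, Z -> 2, M -> 4.

4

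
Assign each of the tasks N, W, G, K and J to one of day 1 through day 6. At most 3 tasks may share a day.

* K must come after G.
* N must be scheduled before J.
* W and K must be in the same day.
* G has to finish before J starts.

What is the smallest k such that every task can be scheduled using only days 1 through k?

2 days

The precedence chain requires at least 2 distinct days.
With at most 3 per day and 5 tasks, at least 2 days are needed.
2 works (last occupied day: day 2): for example G=day 1, N=day 1, K=day 2, J=day 2, W=day 2.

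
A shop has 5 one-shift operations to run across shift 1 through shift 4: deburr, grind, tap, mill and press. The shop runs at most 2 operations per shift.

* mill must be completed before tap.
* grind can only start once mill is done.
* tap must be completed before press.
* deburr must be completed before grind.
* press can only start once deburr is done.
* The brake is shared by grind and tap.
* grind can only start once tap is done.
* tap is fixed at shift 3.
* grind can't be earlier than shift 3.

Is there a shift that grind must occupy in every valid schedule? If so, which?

shift 4

grind's window is shift 3–shift 4.
tap is fixed at shift 3, and grind can't share a shift with tap.
So grind must be shift 4.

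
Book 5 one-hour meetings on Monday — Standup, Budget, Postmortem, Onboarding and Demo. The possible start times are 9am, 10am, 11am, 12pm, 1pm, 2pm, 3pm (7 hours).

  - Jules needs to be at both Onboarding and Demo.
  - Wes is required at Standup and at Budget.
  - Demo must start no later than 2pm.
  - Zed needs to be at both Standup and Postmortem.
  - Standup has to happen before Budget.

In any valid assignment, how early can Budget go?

10am

Precedence pushes Budget to at least 10am.
Budget at 10am is achievable: Standup=9am, Onboarding=10am, Budget=10am, Demo=9am, Postmortem=10am.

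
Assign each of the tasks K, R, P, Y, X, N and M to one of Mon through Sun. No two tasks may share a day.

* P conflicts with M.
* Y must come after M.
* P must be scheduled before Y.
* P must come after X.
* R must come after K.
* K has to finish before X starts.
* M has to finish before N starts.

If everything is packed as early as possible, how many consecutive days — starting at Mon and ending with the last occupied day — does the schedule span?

7

The precedence chain requires at least 4 distinct days.
With at most 1 per day and 7 tasks, at least 7 days are needed.
7 works (last occupied day: Sun): for example N -> Sun, R -> Sat, P -> Wed, X -> Tue, M -> Thu, K -> Mon, Y -> Fri.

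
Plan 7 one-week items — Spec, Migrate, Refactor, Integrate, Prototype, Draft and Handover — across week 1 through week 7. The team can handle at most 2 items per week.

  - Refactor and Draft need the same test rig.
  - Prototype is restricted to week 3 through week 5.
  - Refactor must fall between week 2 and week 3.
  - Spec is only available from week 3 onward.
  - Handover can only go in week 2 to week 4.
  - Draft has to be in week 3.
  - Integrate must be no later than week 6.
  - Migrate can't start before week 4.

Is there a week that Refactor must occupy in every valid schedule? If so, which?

week 2

Refactor's window is week 2–week 3.
Draft is fixed at week 3, and Refactor can't share a week with Draft.
So Refactor must be week 2.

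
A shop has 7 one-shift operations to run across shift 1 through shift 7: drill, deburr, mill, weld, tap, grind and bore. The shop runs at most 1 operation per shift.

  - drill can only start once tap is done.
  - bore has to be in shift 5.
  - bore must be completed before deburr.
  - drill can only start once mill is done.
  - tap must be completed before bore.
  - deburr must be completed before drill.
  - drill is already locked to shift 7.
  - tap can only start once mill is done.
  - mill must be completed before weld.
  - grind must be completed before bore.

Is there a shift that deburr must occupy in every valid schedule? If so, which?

bore is fixed at shift 5 and must come before deburr, so deburr is at least shift 6.
drill is fixed at shift 7 and must come after deburr, so deburr is at most shift 6.
So deburr must be shift 6.

shift 6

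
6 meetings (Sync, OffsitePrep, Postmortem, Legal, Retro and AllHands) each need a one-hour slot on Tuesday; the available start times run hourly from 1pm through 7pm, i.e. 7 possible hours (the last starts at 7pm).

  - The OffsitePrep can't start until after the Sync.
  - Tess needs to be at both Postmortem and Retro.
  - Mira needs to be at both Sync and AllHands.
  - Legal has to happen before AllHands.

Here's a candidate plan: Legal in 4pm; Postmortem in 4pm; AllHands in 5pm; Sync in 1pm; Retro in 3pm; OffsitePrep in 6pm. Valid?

Legal has to happen before AllHands — holds.
The OffsitePrep can't start until after the Sync — holds.
Tess needs to be at both Postmortem and Retro — holds.
Mira needs to be at both Sync and AllHands — holds.

Yes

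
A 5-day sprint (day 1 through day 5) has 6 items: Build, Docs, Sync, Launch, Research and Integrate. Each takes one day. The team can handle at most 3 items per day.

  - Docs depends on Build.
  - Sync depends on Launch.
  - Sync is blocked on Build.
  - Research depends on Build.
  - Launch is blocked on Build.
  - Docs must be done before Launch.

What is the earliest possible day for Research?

day 2

Precedence pushes Research to at least day 2.
Research at day 2 is achievable: Sync=day 4, Docs=day 2, Integrate=day 1, Research=day 2, Build=day 1, Launch=day 3.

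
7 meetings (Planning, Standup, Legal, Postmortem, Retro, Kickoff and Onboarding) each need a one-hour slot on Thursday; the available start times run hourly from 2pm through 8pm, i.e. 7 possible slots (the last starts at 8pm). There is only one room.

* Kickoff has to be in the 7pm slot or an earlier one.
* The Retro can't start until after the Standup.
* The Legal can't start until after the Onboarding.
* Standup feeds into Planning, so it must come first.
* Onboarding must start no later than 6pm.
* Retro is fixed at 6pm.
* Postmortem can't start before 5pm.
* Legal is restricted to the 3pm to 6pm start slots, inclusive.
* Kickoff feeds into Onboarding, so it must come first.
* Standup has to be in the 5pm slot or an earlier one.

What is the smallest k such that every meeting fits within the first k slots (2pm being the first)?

The precedence chain requires at least 3 distinct slots.
With at most 1 per slot and 7 meetings, at least 7 slots are needed.
Retro can't be placed before 6pm — that is slot 5 counting from 2pm — so the schedule must run through at least 5 slots.
7 works (last occupied slot: 8pm): for example Legal=5pm, Kickoff=3pm, Onboarding=4pm, Postmortem=7pm, Planning=8pm, Standup=2pm, Retro=6pm.

7 slots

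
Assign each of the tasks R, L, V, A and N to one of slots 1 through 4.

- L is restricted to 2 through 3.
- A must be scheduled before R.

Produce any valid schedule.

A -> 1, R -> 2, N -> 1, V -> 1, L -> 2

Checking: A(1) before R(2); L=2 in [2,3].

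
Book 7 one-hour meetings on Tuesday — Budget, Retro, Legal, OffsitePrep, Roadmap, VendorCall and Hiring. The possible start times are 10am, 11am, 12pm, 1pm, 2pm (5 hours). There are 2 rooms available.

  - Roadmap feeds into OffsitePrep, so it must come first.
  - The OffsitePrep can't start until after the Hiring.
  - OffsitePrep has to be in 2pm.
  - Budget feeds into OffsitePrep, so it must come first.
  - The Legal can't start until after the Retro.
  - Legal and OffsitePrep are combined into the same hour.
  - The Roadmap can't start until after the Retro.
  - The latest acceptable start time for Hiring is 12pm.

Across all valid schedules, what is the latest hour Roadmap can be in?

Precedence pushes Roadmap to at least 11am; downstream work caps Roadmap at 1pm.
Roadmap at 1pm is achievable: Roadmap=1pm, VendorCall=11am, Hiring=10am, OffsitePrep=2pm, Retro=10am, Budget=11am, Legal=2pm.

1pm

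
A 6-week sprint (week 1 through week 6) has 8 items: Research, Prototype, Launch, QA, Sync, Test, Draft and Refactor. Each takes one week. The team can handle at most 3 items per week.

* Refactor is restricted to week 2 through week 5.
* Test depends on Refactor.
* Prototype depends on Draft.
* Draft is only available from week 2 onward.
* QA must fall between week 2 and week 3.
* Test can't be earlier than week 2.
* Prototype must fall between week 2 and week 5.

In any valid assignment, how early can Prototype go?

week 3

Prototype is available from week 2; precedence pushes Prototype to at least week 3; Prototype's own window allows nothing later than week 5.
Prototype at week 3 is achievable: Sync=week 1; Prototype=week 3; Refactor=week 2; Research=week 1; QA=week 2; Launch=week 1; Test=week 3; Draft=week 2.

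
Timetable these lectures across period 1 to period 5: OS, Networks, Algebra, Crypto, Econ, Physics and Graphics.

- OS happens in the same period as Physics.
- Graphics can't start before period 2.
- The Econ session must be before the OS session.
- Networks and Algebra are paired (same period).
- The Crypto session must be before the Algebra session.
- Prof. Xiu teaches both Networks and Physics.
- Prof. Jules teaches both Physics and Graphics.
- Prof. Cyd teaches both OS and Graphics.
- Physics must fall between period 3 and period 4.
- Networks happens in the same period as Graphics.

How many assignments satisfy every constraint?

37

Splitting on OS: it can be period 3 (16), period 4 (21). Listing each branch's schedules as (Networks, Algebra, Crypto, Econ, Physics, Graphics) by period number:
OS=period 3: (2,2,1,1,3,2) (2,2,1,2,3,2) (4,4,1,1,3,4) (4,4,1,2,3,4) (4,4,2,1,3,4) (4,4,2,2,3,4) (4,4,3,1,3,4) (4,4,3,2,3,4) (5,5,1,1,3,5) (5,5,1,2,3,5) (5,5,2,1,3,5) (5,5,2,2,3,5) (5,5,3,1,3,5) (5,5,3,2,3,5) (5,5,4,1,3,5) (5,5,4,2,3,5) — 16.
OS=period 4: (2,2,1,1,4,2) (2,2,1,2,4,2) (2,2,1,3,4,2) (3,3,1,1,4,3) (3,3,1,2,4,3) (3,3,1,3,4,3) (3,3,2,1,4,3) (3,3,2,2,4,3) (3,3,2,3,4,3) (5,5,1,1,4,5) (5,5,1,2,4,5) (5,5,1,3,4,5) (5,5,2,1,4,5) (5,5,2,2,4,5) (5,5,2,3,4,5) (5,5,3,1,4,5) (5,5,3,2,4,5) (5,5,3,3,4,5) (5,5,4,1,4,5) (5,5,4,2,4,5) (5,5,4,3,4,5) — 21.
Summing: 16 + 21 = 37.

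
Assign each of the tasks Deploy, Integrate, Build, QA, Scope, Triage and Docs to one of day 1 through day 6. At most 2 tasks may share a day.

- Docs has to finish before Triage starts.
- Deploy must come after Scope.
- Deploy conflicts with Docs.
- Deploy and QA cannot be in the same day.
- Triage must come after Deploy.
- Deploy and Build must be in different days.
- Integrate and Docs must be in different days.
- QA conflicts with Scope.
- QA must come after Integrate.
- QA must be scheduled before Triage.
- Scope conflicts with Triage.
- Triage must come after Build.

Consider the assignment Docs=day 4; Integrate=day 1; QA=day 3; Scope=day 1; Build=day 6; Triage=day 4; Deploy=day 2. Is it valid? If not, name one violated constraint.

Invalid. Triage must come after Build.

Triage must come after Deploy — holds.
QA conflicts with Scope — holds.
Deploy conflicts with Docs — holds.
QA must come after Integrate — holds.
At most 2 tasks may share a day — holds.
Deploy and Build must be in different days — holds.
Deploy must come after Scope — holds.
QA must be scheduled before Triage — holds.
Scope conflicts with Triage — holds.
Triage must come after Build — violated.
Integrate and Docs must be in different days — holds.
Deploy and QA cannot be in the same day — holds.
Docs has to finish before Triage starts — violated.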